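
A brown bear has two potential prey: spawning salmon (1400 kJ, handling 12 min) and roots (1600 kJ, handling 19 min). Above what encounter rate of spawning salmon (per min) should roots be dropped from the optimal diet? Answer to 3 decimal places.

0.216 per min

At the threshold, the rate on spawning salmon alone equals the profitability of roots: λ·1400/(1 + λ·12) = 1600/19 = 84.21.
Rearranging, λ(1400 − 84.21×12) = 84.21, so λ = 84.21/389.5 = 0.2162 per min.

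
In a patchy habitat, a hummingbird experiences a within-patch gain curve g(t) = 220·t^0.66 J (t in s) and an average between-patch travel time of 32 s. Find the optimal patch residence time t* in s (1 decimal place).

Optimal t* satisfies g'(t*) = g(t*)/(T + t*).
g'(t) = 0.66·220·t^-0.34. Setting 0.66·220·t^-0.34 = 220·t^0.66/(32+t) gives 0.66(32+t) = t, so 0.34·t = 0.66×32.
t* = 0.66×32/0.34 = 62.12 s.

62.1 s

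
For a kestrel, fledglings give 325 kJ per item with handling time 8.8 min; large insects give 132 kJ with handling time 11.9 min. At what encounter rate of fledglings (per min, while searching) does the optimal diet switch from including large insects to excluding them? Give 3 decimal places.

The zero-one rule: include large insects iff E₂/h₂ > λE₁/(1+λh₁). Equality gives the switch point.
λE₁h₂ = E₂ + λE₂h₁ ⇒ λ = E₂/(E₁h₂ − E₂h₁) = 132/(3868 − 1162) = 0.04878 per min.

0.049 per min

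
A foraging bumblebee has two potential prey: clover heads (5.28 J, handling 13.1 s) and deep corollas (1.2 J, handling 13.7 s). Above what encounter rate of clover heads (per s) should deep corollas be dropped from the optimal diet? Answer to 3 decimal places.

0.021 per s

Drop deep corollas once their profitability E₂/h₂ falls below the rate achievable on clover heads alone: E₂/h₂ = λE₁/(1 + λh₁).
Solve for λ: λE₁h₂ = E₂(1 + λh₁) → λ(E₁h₂ − E₂h₁) = E₂ → λ = E₂/(E₁h₂ − E₂h₁).
λ = 1.2/(5.28×13.7 − 1.2×13.1) = 1.2/56.62 = 0.0212 per s.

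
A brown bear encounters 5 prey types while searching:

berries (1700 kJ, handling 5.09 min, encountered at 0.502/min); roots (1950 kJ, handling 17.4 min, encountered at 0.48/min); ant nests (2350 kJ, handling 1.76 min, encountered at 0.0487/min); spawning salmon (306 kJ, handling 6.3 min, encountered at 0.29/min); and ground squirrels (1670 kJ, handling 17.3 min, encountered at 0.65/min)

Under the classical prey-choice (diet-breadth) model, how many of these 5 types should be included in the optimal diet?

Profitabilities (E/h, kJ/min): ant nests 1.34e+03, berries 334, roots 112, ground squirrels 96.5, spawning salmon 48.6. Add prey in this order while the next type's profitability exceeds the intake rate on those already taken.
Rate on top 1: 105.4. berries: 334 > 105.4 → include.
Rate on top 2: 265.8. roots: 112 < 265.8 → exclude; stop.
Optimal diet: ant nests, berries — 2 of 5 types.

2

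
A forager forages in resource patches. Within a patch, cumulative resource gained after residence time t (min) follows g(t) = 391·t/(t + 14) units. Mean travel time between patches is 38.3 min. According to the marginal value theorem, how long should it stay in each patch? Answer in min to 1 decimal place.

Maximise g(t)/(T+t): set derivative to zero → g'(t)(T+t) = g(t).
g'(t) = 391·14/(t + 14)². Setting 391·14/(t+14)² = 391t/[(t+14)(38.3+t)] gives 14(38.3+t) = t(t+14), so t² = 14×38.3 = 536.2.
t* = √536.2 = 23.16 min.

23.2 min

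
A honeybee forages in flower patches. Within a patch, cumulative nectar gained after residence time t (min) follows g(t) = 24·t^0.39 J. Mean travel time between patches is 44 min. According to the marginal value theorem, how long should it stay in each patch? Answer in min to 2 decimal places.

28.13 min

Optimal t* satisfies g'(t*) = g(t*)/(T + t*).
g'(t) = 0.39·24·t^-0.61. Setting 0.39·24·t^-0.61 = 24·t^0.39/(44+t) gives 0.39(44+t) = t, so 0.61·t = 0.39×44.
t* = 0.39×44/0.61 = 28.13 min.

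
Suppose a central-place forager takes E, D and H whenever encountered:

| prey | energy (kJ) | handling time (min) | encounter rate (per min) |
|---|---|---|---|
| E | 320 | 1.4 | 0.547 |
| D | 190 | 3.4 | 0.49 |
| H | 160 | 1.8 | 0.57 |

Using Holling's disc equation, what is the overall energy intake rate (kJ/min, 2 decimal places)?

R = Σλ_iE_i / (1 + Σλ_ih_i)
Numerator: 0.547×320 + 0.49×190 + 0.57×160 = 359.3
Denominator: 1 + 0.547×1.4 + 0.49×3.4 + 0.57×1.8 = 4.458
R = 359.3/4.458 = 80.61 kJ/min

80.61 kJ/min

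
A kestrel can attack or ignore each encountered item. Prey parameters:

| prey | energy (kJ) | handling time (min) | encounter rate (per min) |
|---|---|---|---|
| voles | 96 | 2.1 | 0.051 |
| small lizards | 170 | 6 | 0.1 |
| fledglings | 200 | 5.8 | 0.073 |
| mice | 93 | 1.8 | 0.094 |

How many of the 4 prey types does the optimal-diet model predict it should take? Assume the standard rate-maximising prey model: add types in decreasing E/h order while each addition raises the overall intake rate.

4

Rank by E/h (kJ/min): mice 51.7, voles 45.7, fledglings 34.5, small lizards 28.3. Include each in turn until the next type's E/h falls below the running intake rate.
Rate on top 1: 7.477. voles: 45.7 > 7.477 → include.
Rate on top 2: 10.69. fledglings: 34.5 > 10.69 → include.
Rate on top 3: 16.61. small lizards: 28.3 > 16.61 → include.
Optimal diet: mice, voles, fledglings, small lizards — 4 of 4 types.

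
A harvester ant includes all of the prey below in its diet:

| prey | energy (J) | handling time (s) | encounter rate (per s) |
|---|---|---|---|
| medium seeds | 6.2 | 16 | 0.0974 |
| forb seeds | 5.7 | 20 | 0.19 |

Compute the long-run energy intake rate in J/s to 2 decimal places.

0.27 J/s

R = Σλ_iE_i / (1 + Σλ_ih_i)
Numerator: 0.0974×6.2 + 0.19×5.7 = 1.687
Denominator: 1 + 0.0974×16 + 0.19×20 = 6.358
R = 1.687/6.358 = 0.2653 J/s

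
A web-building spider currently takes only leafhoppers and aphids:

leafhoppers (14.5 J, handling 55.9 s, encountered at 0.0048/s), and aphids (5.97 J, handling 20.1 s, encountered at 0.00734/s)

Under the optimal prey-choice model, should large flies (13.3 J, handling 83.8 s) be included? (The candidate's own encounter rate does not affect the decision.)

Yes

Current rate: (0.0048×14.5 + 0.00734×5.97)/(1 + 0.0048×55.9 + 0.00734×20.1) = 0.08011 J/s.
large flies: E/h = 13.3/83.8 = 0.1587 J/s.
Since 0.1587 > R, including large flies increases the long-run rate.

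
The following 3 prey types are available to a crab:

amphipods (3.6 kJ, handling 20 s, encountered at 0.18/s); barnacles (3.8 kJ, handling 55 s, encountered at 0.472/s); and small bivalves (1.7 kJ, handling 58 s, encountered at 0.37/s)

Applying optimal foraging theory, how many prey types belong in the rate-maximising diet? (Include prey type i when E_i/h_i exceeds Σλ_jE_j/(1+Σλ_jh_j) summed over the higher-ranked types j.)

1

E/h in descending order: amphipods 0.18, barnacles 0.0691, small bivalves 0.0293 kJ/s. The optimal diet is the largest prefix of this list for which every included type satisfies E_i/h_i > R on the types above it.
Rate on top 1: 0.1409. barnacles: 0.0691 < 0.1409 → exclude; stop.
Optimal diet: amphipods — 1 of 3 types.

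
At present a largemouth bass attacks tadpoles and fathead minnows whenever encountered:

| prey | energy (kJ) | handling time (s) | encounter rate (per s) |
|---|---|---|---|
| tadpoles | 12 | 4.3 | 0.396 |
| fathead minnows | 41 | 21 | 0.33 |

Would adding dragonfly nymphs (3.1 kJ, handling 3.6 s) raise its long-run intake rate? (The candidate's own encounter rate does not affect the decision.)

No

Intake rate on the current diet: R = (0.396×12 + 0.33×41) / (1 + 0.396×4.3 + 0.33×21) = 18.28/9.633 = 1.898 kJ/s.
Profitability of dragonfly nymphs: 3.1/3.6 = 0.8611 kJ/s.
Since 0.8611 < R, time spent handling dragonfly nymphs is better spent searching.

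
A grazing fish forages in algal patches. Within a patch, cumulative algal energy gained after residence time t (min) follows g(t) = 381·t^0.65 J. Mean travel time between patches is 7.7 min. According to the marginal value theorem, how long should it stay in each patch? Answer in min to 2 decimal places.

14.30 min

Maximise g(t)/(T+t): set derivative to zero → g'(t)(T+t) = g(t).
g'(t) = 0.65·381·t^-0.35. Setting 0.65·381·t^-0.35 = 381·t^0.65/(7.7+t) gives 0.65(7.7+t) = t, so 0.35·t = 0.65×7.7.
t* = 0.65×7.7/0.35 = 14.3 min.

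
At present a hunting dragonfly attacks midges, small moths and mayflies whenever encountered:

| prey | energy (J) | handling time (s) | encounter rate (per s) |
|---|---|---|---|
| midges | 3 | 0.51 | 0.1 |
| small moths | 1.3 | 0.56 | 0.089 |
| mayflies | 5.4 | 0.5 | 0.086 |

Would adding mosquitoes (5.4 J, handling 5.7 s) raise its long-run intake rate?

On midges, small moths and mayflies alone, R = ΣλE/(1+Σλh) = 0.8801/1.144 = 0.7694 J/s.
Profitability of mosquitoes: 5.4/5.7 = 0.9474 J/s.
Since 0.9474 > R, including mosquitoes increases the long-run rate.

Yes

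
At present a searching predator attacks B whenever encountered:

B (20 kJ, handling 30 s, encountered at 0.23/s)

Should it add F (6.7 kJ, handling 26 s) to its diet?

On B alone, R = ΣλE/(1+Σλh) = 4.6/7.9 = 0.5823 kJ/s.
Profitability of F: 6.7/26 = 0.2577 kJ/s.
Since 0.2577 < R, time spent handling F is better spent searching.

No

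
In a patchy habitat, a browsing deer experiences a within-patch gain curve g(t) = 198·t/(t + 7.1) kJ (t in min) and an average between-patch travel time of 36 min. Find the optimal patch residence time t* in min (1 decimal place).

16.0 min

Maximise g(t)/(T+t): set derivative to zero → g'(t)(T+t) = g(t).
g'(t) = 198·7.1/(t + 7.1)². Setting 198·7.1/(t+7.1)² = 198t/[(t+7.1)(36+t)] gives 7.1(36+t) = t(t+7.1), so t² = 7.1×36 = 255.6.
t* = √255.6 = 15.99 min.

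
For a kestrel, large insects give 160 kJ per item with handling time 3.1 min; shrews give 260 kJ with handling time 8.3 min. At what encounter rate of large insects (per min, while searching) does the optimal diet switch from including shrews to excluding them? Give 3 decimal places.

The zero-one rule: include shrews iff E₂/h₂ > λE₁/(1+λh₁). Equality gives the switch point.
λE₁h₂ = E₂ + λE₂h₁ ⇒ λ = E₂/(E₁h₂ − E₂h₁) = 260/(1328 − 806) = 0.4981 per min.

0.498 per min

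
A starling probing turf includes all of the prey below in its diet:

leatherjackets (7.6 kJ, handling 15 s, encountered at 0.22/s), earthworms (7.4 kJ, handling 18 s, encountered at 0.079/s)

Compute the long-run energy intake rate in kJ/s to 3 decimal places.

0.394 kJ/s

R = (0.22×7.6 + 0.079×7.4) / (1 + 0.22×15 + 0.079×18) = 2.257/5.722 = 0.3944 kJ/s.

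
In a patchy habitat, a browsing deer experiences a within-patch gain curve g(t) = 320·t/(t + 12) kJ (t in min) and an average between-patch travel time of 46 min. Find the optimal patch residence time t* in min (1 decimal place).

By the marginal value theorem, leave when the instantaneous gain rate g'(t) equals the habitat-wide average g(t)/(T + t).
g'(t) = 320·12/(t + 12)². Setting 320·12/(t+12)² = 320t/[(t+12)(46+t)] gives 12(46+t) = t(t+12), so t² = 12×46 = 552.
t* = √552 = 23.49 min.

23.5 min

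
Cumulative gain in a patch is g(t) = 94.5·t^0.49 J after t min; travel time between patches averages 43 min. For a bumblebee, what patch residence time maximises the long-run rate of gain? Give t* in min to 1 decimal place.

By the marginal value theorem, leave when the instantaneous gain rate g'(t) equals the habitat-wide average g(t)/(T + t).
g'(t) = 0.49·94.5·t^-0.51. Setting 0.49·94.5·t^-0.51 = 94.5·t^0.49/(43+t) gives 0.49(43+t) = t, so 0.51·t = 0.49×43.
t* = 0.49×43/0.51 = 41.31 min.

41.3 min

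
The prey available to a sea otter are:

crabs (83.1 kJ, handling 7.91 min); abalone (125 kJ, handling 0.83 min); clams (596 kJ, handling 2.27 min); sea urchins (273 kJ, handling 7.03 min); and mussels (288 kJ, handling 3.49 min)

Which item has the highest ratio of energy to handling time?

In descending order of E/h:
clams: 596/2.27 = 263 kJ/min
abalone: 125/0.83 = 151 kJ/min
mussels: 288/3.49 = 82.5 kJ/min
sea urchins: 273/7.03 = 38.8 kJ/min
crabs: 83.1/7.91 = 10.5 kJ/min

clams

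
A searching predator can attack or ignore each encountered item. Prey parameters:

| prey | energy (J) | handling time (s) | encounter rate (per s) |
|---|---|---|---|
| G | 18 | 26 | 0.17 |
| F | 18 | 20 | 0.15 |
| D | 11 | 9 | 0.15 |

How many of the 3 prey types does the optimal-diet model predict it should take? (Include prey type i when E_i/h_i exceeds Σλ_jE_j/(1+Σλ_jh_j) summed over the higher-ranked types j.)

E/h in descending order: D 1.22, F 0.9, G 0.692 J/s. The optimal diet is the largest prefix of this list for which every included type satisfies E_i/h_i > R on the types above it.
Rate on top 1: 0.7021. F: 0.9 > 0.7021 → include.
Rate on top 2: 0.8131. G: 0.692 < 0.8131 → exclude; stop.
Optimal diet: D, F — 2 of 3 types.

2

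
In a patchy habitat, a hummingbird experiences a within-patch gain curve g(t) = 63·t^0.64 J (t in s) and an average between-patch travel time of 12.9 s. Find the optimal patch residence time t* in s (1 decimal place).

By the marginal value theorem, leave when the instantaneous gain rate g'(t) equals the habitat-wide average g(t)/(T + t).
g'(t) = 0.64·63·t^-0.36. Setting 0.64·63·t^-0.36 = 63·t^0.64/(12.9+t) gives 0.64(12.9+t) = t, so 0.36·t = 0.64×12.9.
t* = 0.64×12.9/0.36 = 22.93 s.

22.9 s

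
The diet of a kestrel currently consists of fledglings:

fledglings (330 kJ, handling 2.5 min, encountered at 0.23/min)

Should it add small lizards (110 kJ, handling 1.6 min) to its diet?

Current rate: (0.23×330)/(1 + 0.23×2.5) = 48.19 kJ/min.
Profitability of small lizards: 110/1.6 = 68.75 kJ/min.
Since 68.75 > R, including small lizards increases the long-run rate.

Yes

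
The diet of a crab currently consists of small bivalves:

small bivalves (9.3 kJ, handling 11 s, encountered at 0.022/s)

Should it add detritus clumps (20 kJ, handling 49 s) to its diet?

Current rate: (0.022×9.3)/(1 + 0.022×11) = 0.1647 kJ/s.
detritus clumps: E/h = 20/49 = 0.4082 kJ/s.
Since 0.4082 > R, including detritus clumps increases the long-run rate.

Yes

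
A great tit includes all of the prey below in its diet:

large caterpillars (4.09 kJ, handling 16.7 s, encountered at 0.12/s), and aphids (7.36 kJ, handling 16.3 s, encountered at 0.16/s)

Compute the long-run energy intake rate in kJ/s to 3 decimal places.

0.297 kJ/s

Energy encountered per unit search time: 0.12×4.09 + 0.16×7.36 = 1.668 kJ/s.
Handling time per unit search time: 0.12×16.7 + 0.16×16.3 = 4.612.
Rate = 1.668/(1 + 4.612) = 0.2973 kJ/s.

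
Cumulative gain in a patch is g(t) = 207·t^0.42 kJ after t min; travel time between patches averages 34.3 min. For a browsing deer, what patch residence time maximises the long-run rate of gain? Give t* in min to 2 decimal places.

24.84 min

Optimal t* satisfies g'(t*) = g(t*)/(T + t*).
g'(t) = 0.42·207·t^-0.58. Setting 0.42·207·t^-0.58 = 207·t^0.42/(34.3+t) gives 0.42(34.3+t) = t, so 0.58·t = 0.42×34.3.
t* = 0.42×34.3/0.58 = 24.84 min.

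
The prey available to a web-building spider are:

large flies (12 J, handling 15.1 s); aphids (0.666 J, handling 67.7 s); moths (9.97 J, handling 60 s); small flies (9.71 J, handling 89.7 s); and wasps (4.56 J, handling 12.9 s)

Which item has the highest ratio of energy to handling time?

In descending order of E/h:
large flies: 12/15.1 = 0.795 J/s
wasps: 4.56/12.9 = 0.353 J/s
moths: 9.97/60 = 0.166 J/s
small flies: 9.71/89.7 = 0.108 J/s
aphids: 0.666/67.7 = 0.00984 J/s

large flies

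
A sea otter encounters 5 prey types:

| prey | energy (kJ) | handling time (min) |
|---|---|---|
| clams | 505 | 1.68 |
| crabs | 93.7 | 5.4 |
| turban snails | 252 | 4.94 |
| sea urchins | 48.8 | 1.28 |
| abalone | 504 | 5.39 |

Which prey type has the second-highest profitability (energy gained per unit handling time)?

In descending order of E/h:
clams: 505/1.68 = 301 kJ/min
abalone: 504/5.39 = 93.5 kJ/min
turban snails: 252/4.94 = 51 kJ/min
sea urchins: 48.8/1.28 = 38.1 kJ/min
crabs: 93.7/5.4 = 17.4 kJ/min

abalone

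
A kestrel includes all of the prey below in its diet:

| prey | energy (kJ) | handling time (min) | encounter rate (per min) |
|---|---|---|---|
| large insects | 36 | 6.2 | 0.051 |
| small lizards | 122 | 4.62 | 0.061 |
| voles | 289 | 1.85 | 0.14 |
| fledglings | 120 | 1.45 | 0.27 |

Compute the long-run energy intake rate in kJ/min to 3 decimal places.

R = (0.051×36 + 0.061×122 + 0.14×289 + 0.27×120) / (1 + 0.051×6.2 + 0.061×4.62 + 0.14×1.85 + 0.27×1.45) = 82.14/2.249 = 36.53 kJ/min.

36.530 kJ/min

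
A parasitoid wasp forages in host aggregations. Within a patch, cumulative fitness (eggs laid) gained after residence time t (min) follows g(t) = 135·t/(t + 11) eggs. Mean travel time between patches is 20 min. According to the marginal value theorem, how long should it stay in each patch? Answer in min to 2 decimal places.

14.83 min

By the marginal value theorem, leave when the instantaneous gain rate g'(t) equals the habitat-wide average g(t)/(T + t).
g'(t) = 135·11/(t + 11)². Setting 135·11/(t+11)² = 135t/[(t+11)(20+t)] gives 11(20+t) = t(t+11), so t² = 11×20 = 220.
t* = √220 = 14.83 min.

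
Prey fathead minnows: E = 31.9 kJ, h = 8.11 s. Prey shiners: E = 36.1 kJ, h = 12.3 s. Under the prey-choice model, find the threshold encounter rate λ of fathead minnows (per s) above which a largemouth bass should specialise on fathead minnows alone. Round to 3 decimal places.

Drop shiners once their profitability E₂/h₂ falls below the rate achievable on fathead minnows alone: E₂/h₂ = λE₁/(1 + λh₁).
Solve for λ: λE₁h₂ = E₂(1 + λh₁) → λ(E₁h₂ − E₂h₁) = E₂ → λ = E₂/(E₁h₂ − E₂h₁).
λ = 36.1/(31.9×12.3 − 36.1×8.11) = 36.1/99.6 = 0.3625 per s.

0.362 per s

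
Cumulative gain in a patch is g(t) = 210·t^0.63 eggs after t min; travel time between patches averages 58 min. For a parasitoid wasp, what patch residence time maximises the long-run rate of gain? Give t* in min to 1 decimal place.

Optimal t* satisfies g'(t*) = g(t*)/(T + t*).
g'(t) = 0.63·210·t^-0.37. Setting 0.63·210·t^-0.37 = 210·t^0.63/(58+t) gives 0.63(58+t) = t, so 0.37·t = 0.63×58.
t* = 0.63×58/0.37 = 98.76 min.

98.8 min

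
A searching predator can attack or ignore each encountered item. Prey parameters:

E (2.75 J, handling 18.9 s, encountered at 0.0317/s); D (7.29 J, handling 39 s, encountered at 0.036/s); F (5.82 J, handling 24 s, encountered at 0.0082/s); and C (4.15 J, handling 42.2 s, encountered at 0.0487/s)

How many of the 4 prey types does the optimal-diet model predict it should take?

3

Rank by E/h (J/s): F 0.243, D 0.187, E 0.146, C 0.0983. Include each in turn until the next type's E/h falls below the running intake rate.
Rate on top 1: 0.03988. D: 0.187 > 0.03988 → include.
Rate on top 2: 0.1193. E: 0.146 > 0.1193 → include.
Rate on top 3: 0.1242. C: 0.0983 < 0.1242 → exclude; stop.
Optimal diet: F, D, E — 3 of 4 types.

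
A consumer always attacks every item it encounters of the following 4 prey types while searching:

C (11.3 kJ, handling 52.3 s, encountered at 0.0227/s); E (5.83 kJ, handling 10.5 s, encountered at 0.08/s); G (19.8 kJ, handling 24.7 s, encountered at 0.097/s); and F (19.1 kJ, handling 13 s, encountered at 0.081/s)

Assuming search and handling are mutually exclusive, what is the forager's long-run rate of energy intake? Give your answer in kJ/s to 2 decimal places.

R = (0.0227×11.3 + 0.08×5.83 + 0.097×19.8 + 0.081×19.1) / (1 + 0.0227×52.3 + 0.08×10.5 + 0.097×24.7 + 0.081×13) = 4.191/6.476 = 0.6471 kJ/s.

0.65 kJ/s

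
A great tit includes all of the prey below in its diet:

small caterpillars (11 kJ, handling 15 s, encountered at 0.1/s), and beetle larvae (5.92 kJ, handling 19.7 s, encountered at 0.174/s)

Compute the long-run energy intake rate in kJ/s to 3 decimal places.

R = (0.1×11 + 0.174×5.92) / (1 + 0.1×15 + 0.174×19.7) = 2.13/5.928 = 0.3593 kJ/s.

0.359 kJ/s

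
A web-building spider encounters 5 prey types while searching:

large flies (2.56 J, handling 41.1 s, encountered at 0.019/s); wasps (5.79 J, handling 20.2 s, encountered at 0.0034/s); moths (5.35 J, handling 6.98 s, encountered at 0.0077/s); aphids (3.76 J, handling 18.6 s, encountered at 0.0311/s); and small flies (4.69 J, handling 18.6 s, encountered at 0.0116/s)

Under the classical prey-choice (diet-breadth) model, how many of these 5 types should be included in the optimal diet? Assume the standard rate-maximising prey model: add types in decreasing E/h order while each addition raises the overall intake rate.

4

Profitabilities (E/h, J/s): moths 0.766, wasps 0.287, small flies 0.252, aphids 0.202, large flies 0.0623. Add prey in this order while the next type's profitability exceeds the intake rate on those already taken.
Rate on top 1: 0.03909. wasps: 0.287 > 0.03909 → include.
Rate on top 2: 0.05424. small flies: 0.252 > 0.05424 → include.
Rate on top 3: 0.08615. aphids: 0.202 > 0.08615 → include.
Rate on top 4: 0.1212. large flies: 0.0623 < 0.1212 → exclude; stop.
Optimal diet: moths, wasps, small flies, aphids — 4 of 5 types.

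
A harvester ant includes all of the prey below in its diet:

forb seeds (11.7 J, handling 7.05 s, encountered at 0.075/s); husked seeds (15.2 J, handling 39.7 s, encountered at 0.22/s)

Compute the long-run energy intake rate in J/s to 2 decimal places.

R = Σλ_iE_i / (1 + Σλ_ih_i)
Numerator: 0.075×11.7 + 0.22×15.2 = 4.221
Denominator: 1 + 0.075×7.05 + 0.22×39.7 = 10.26
R = 4.221/10.26 = 0.4113 J/s

0.41 J/s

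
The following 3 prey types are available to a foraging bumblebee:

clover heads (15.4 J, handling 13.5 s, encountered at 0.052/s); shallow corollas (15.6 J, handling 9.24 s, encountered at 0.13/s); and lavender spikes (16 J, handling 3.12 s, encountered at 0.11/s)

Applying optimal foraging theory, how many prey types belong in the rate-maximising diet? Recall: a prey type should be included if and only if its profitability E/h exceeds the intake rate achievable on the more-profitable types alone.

2

Rank by E/h (J/s): lavender spikes 5.13, shallow corollas 1.69, clover heads 1.14. Include each in turn until the next type's E/h falls below the running intake rate.
Rate on top 1: 1.31. shallow corollas: 1.69 > 1.31 → include.
Rate on top 2: 1.489. clover heads: 1.14 < 1.489 → exclude; stop.
Optimal diet: lavender spikes, shallow corollas — 2 of 3 types.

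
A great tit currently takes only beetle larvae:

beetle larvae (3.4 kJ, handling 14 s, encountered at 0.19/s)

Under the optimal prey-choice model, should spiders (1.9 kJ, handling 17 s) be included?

No

Intake rate on the current diet: R = (0.19×3.4) / (1 + 0.19×14) = 0.646/3.66 = 0.1765 kJ/s.
spiders: E/h = 1.9/17 = 0.1118 kJ/s.
Since 0.1118 < R, time spent handling spiders is better spent searching.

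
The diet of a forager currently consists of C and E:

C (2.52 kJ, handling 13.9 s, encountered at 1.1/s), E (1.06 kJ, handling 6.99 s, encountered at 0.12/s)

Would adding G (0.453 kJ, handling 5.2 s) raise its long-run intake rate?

Current rate: (1.1×2.52 + 0.12×1.06)/(1 + 1.1×13.9 + 0.12×6.99) = 0.1693 kJ/s.
Profitability of G: 0.453/5.2 = 0.08712 kJ/s.
Since 0.08712 < R, time spent handling G is better spent searching.

No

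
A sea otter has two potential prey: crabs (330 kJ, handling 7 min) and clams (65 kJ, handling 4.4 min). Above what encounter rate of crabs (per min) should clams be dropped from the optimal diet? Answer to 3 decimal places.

0.065 per min

Drop clams once their profitability E₂/h₂ falls below the rate achievable on crabs alone: E₂/h₂ = λE₁/(1 + λh₁).
Solve for λ: λE₁h₂ = E₂(1 + λh₁) → λ(E₁h₂ − E₂h₁) = E₂ → λ = E₂/(E₁h₂ − E₂h₁).
λ = 65/(330×4.4 − 65×7) = 65/997 = 0.0652 per min.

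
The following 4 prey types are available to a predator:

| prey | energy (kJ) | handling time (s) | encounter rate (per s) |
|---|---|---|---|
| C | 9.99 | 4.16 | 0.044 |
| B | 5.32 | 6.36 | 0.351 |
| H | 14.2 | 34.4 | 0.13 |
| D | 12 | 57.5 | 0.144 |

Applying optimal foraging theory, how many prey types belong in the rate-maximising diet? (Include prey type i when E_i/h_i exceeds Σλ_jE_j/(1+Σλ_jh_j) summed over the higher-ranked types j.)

E/h in descending order: C 2.4, B 0.836, H 0.413, D 0.209 kJ/s. The optimal diet is the largest prefix of this list for which every included type satisfies E_i/h_i > R on the types above it.
Rate on top 1: 0.3716. B: 0.836 > 0.3716 → include.
Rate on top 2: 0.6754. H: 0.413 < 0.6754 → exclude; stop.
Optimal diet: C, B — 2 of 4 types.

2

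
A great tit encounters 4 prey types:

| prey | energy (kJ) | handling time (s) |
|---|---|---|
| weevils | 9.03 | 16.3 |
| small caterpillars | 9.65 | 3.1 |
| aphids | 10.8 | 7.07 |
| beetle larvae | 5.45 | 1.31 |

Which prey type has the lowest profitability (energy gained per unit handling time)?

Profitability E/h (kJ/s): weevils = 9.03/16.3 = 0.554, small caterpillars = 9.65/3.1 = 3.11, aphids = 10.8/7.07 = 1.53, beetle larvae = 5.45/1.31 = 4.16.
Ranked: beetle larvae > small caterpillars > aphids > weevils.

weevils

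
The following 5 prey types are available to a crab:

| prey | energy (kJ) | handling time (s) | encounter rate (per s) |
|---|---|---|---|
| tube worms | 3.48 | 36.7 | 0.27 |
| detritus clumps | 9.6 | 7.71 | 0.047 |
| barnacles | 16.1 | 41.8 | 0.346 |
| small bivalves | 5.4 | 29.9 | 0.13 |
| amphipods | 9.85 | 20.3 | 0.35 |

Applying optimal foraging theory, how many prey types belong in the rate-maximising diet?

2

Rank by E/h (kJ/s): detritus clumps 1.25, amphipods 0.485, barnacles 0.385, small bivalves 0.181, tube worms 0.0948. Include each in turn until the next type's E/h falls below the running intake rate.
Rate on top 1: 0.3312. amphipods: 0.485 > 0.3312 → include.
Rate on top 2: 0.4604. barnacles: 0.385 < 0.4604 → exclude; stop.
Optimal diet: detritus clumps, amphipods — 2 of 5 types.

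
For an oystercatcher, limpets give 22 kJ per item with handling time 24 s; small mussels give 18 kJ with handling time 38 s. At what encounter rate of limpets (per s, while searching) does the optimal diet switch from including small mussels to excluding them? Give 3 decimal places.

0.045 per s

At the threshold, the rate on limpets alone equals the profitability of small mussels: λ·22/(1 + λ·24) = 18/38 = 0.4737.
Rearranging, λ(22 − 0.4737×24) = 0.4737, so λ = 0.4737/10.63 = 0.04455 per s.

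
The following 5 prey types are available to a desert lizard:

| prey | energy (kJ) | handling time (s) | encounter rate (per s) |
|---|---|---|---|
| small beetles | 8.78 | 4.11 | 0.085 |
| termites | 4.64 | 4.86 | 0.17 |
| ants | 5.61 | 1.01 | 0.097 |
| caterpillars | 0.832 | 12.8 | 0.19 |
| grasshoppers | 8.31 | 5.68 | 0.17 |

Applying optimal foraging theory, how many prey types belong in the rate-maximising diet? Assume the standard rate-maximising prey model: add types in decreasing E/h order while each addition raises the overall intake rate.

3

Profitabilities (E/h, kJ/s): ants 5.55, small beetles 2.14, grasshoppers 1.46, termites 0.955, caterpillars 0.065. Add prey in this order while the next type's profitability exceeds the intake rate on those already taken.
Rate on top 1: 0.4956. small beetles: 2.14 > 0.4956 → include.
Rate on top 2: 0.8916. grasshoppers: 1.46 > 0.8916 → include.
Rate on top 3: 1.12. termites: 0.955 < 1.12 → exclude; stop.
Optimal diet: ants, small beetles, grasshoppers — 3 of 5 types.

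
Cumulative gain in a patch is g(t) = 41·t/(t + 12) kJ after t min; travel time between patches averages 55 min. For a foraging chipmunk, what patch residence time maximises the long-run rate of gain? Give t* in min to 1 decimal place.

25.7 min

By the marginal value theorem, leave when the instantaneous gain rate g'(t) equals the habitat-wide average g(t)/(T + t).
g'(t) = 41·12/(t + 12)². Setting 41·12/(t+12)² = 41t/[(t+12)(55+t)] gives 12(55+t) = t(t+12), so t² = 12×55 = 660.
t* = √660 = 25.69 min.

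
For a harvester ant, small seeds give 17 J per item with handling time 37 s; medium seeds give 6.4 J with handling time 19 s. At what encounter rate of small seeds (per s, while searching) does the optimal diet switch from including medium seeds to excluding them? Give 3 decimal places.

0.074 per s

The zero-one rule: include medium seeds iff E₂/h₂ > λE₁/(1+λh₁). Equality gives the switch point.
λE₁h₂ = E₂ + λE₂h₁ ⇒ λ = E₂/(E₁h₂ − E₂h₁) = 6.4/(323 − 236.8) = 0.07425 per s.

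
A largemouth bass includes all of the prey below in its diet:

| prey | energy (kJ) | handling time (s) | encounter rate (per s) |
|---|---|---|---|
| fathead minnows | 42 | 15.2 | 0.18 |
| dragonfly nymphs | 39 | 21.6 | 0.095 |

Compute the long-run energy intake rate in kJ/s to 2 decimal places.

R = (0.18×42 + 0.095×39) / (1 + 0.18×15.2 + 0.095×21.6) = 11.27/5.788 = 1.946 kJ/s.

1.95 kJ/s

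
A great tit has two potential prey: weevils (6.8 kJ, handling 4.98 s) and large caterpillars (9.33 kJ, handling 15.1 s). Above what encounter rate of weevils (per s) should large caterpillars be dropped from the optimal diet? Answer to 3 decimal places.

Drop large caterpillars once their profitability E₂/h₂ falls below the rate achievable on weevils alone: E₂/h₂ = λE₁/(1 + λh₁).
Solve for λ: λE₁h₂ = E₂(1 + λh₁) → λ(E₁h₂ − E₂h₁) = E₂ → λ = E₂/(E₁h₂ − E₂h₁).
λ = 9.33/(6.8×15.1 − 9.33×4.98) = 9.33/56.22 = 0.166 per s.

0.166 per s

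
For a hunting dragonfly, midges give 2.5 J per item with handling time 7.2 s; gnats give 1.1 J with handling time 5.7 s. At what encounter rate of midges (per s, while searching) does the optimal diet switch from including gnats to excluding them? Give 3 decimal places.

At the threshold, the rate on midges alone equals the profitability of gnats: λ·2.5/(1 + λ·7.2) = 1.1/5.7 = 0.193.
Rearranging, λ(2.5 − 0.193×7.2) = 0.193, so λ = 0.193/1.111 = 0.1738 per s.

0.174 per s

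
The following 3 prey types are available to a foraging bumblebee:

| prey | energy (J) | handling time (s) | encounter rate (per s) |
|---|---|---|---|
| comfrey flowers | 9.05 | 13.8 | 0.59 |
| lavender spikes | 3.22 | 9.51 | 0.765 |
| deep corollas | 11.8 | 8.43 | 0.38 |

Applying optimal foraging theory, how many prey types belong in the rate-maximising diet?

1

E/h in descending order: deep corollas 1.4, comfrey flowers 0.656, lavender spikes 0.339 J/s. The optimal diet is the largest prefix of this list for which every included type satisfies E_i/h_i > R on the types above it.
Rate on top 1: 1.067. comfrey flowers: 0.656 < 1.067 → exclude; stop.
Optimal diet: deep corollas — 1 of 3 types.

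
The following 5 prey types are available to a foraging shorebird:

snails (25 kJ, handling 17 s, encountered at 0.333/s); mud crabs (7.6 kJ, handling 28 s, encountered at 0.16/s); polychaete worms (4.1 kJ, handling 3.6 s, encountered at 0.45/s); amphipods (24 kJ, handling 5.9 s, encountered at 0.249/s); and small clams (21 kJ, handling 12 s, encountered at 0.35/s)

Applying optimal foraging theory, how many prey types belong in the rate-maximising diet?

Rank by E/h (kJ/s): amphipods 4.07, small clams 1.75, snails 1.47, polychaete worms 1.14, mud crabs 0.271. Include each in turn until the next type's E/h falls below the running intake rate.
Rate on top 1: 2.42. small clams: 1.75 < 2.42 → exclude; stop.
Optimal diet: amphipods — 1 of 5 types.

1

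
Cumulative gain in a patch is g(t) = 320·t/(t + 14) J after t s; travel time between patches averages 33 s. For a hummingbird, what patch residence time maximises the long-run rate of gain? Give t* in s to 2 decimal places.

21.49 s

Optimal t* satisfies g'(t*) = g(t*)/(T + t*).
g'(t) = 320·14/(t + 14)². Setting 320·14/(t+14)² = 320t/[(t+14)(33+t)] gives 14(33+t) = t(t+14), so t² = 14×33 = 462.
t* = √462 = 21.49 s.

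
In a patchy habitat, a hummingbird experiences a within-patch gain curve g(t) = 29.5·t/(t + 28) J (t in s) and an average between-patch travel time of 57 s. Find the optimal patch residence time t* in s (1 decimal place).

39.9 s

Maximise g(t)/(T+t): set derivative to zero → g'(t)(T+t) = g(t).
g'(t) = 29.5·28/(t + 28)². Setting 29.5·28/(t+28)² = 29.5t/[(t+28)(57+t)] gives 28(57+t) = t(t+28), so t² = 28×57 = 1596.
t* = √1596 = 39.95 s.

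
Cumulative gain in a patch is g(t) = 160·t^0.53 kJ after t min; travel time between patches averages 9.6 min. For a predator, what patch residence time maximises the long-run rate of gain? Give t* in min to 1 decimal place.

10.8 min

By the marginal value theorem, leave when the instantaneous gain rate g'(t) equals the habitat-wide average g(t)/(T + t).
g'(t) = 0.53·160·t^-0.47. Setting 0.53·160·t^-0.47 = 160·t^0.53/(9.6+t) gives 0.53(9.6+t) = t, so 0.47·t = 0.53×9.6.
t* = 0.53×9.6/0.47 = 10.83 min.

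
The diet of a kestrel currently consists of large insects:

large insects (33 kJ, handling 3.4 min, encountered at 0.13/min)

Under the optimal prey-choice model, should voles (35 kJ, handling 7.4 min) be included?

Intake rate on the current diet: R = (0.13×33) / (1 + 0.13×3.4) = 4.29/1.442 = 2.975 kJ/min.
Profitability of voles: 35/7.4 = 4.73 kJ/min.
4.73 > 2.975, so adding voles raises the average — include it.

Yes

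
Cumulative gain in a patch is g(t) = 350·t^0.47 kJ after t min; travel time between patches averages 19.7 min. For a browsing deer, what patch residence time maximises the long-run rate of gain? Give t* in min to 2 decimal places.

By the marginal value theorem, leave when the instantaneous gain rate g'(t) equals the habitat-wide average g(t)/(T + t).
g'(t) = 0.47·350·t^-0.53. Setting 0.47·350·t^-0.53 = 350·t^0.47/(19.7+t) gives 0.47(19.7+t) = t, so 0.53·t = 0.47×19.7.
t* = 0.47×19.7/0.53 = 17.47 min.

17.47 min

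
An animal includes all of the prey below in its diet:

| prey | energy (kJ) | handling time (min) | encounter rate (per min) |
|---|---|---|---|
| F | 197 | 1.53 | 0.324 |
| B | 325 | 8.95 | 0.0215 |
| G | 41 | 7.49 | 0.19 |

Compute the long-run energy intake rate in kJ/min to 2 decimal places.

R = (0.324×197 + 0.0215×325 + 0.19×41) / (1 + 0.324×1.53 + 0.0215×8.95 + 0.19×7.49) = 78.61/3.111 = 25.26 kJ/min.

25.26 kJ/min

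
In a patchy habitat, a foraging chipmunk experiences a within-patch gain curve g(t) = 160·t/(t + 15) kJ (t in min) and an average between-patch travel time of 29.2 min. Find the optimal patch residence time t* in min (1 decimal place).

20.9 min

Maximise g(t)/(T+t): set derivative to zero → g'(t)(T+t) = g(t).
g'(t) = 160·15/(t + 15)². Setting 160·15/(t+15)² = 160t/[(t+15)(29.2+t)] gives 15(29.2+t) = t(t+15), so t² = 15×29.2 = 438.
t* = √438 = 20.93 min.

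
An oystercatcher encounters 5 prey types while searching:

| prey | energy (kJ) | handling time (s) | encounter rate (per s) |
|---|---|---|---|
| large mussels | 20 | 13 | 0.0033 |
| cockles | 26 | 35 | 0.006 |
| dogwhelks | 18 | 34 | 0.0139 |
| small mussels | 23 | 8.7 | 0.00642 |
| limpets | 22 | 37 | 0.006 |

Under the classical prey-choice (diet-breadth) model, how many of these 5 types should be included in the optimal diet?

5

Rank by E/h (kJ/s): small mussels 2.64, large mussels 1.54, cockles 0.743, limpets 0.595, dogwhelks 0.529. Include each in turn until the next type's E/h falls below the running intake rate.
Rate on top 1: 0.1398. large mussels: 1.54 > 0.1398 → include.
Rate on top 2: 0.1945. cockles: 0.743 > 0.1945 → include.
Rate on top 3: 0.2825. limpets: 0.595 > 0.2825 → include.
Rate on top 4: 0.3277. dogwhelks: 0.529 > 0.3277 → include.
Optimal diet: small mussels, large mussels, cockles, limpets, dogwhelks — 5 of 5 types.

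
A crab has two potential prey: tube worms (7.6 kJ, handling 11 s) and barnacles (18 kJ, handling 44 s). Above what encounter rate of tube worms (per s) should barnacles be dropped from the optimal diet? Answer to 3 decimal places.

Drop barnacles once their profitability E₂/h₂ falls below the rate achievable on tube worms alone: E₂/h₂ = λE₁/(1 + λh₁).
Solve for λ: λE₁h₂ = E₂(1 + λh₁) → λ(E₁h₂ − E₂h₁) = E₂ → λ = E₂/(E₁h₂ − E₂h₁).
λ = 18/(7.6×44 − 18×11) = 18/136.4 = 0.132 per s.

0.132 per s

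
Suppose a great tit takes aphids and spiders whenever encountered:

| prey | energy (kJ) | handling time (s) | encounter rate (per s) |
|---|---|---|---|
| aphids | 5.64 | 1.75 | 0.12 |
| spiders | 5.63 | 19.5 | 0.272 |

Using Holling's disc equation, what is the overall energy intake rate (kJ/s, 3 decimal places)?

Energy encountered per unit search time: 0.12×5.64 + 0.272×5.63 = 2.208 kJ/s.
Handling time per unit search time: 0.12×1.75 + 0.272×19.5 = 5.514.
Rate = 2.208/(1 + 5.514) = 0.339 kJ/s.

0.339 kJ/s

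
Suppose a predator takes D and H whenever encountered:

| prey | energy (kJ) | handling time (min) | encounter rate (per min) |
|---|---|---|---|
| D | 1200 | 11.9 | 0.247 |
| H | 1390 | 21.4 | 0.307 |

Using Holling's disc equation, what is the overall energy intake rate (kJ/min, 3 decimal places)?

Energy encountered per unit search time: 0.247×1200 + 0.307×1390 = 723.1 kJ/min.
Handling time per unit search time: 0.247×11.9 + 0.307×21.4 = 9.509.
Rate = 723.1/(1 + 9.509) = 68.81 kJ/min.

68.810 kJ/min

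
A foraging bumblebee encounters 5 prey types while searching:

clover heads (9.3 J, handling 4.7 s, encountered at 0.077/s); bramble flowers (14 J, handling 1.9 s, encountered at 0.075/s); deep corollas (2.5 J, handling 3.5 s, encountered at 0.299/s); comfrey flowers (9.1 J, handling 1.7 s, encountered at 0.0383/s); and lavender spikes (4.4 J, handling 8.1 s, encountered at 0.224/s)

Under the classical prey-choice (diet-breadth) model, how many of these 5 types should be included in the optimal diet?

E/h in descending order: bramble flowers 7.37, comfrey flowers 5.35, clover heads 1.98, deep corollas 0.714, lavender spikes 0.543 J/s. The optimal diet is the largest prefix of this list for which every included type satisfies E_i/h_i > R on the types above it.
Rate on top 1: 0.919. comfrey flowers: 5.35 > 0.919 → include.
Rate on top 2: 1.158. clover heads: 1.98 > 1.158 → include.
Rate on top 3: 1.347. deep corollas: 0.714 < 1.347 → exclude; stop.
Optimal diet: bramble flowers, comfrey flowers, clover heads — 3 of 5 types.

3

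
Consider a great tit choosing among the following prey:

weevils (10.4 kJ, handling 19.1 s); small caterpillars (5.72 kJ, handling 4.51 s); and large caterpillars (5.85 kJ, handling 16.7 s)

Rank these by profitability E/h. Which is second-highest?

Profitability E/h (kJ/s): weevils = 10.4/19.1 = 0.545, small caterpillars = 5.72/4.51 = 1.27, large caterpillars = 5.85/16.7 = 0.35.
Ranked: small caterpillars > weevils > large caterpillars.

weevils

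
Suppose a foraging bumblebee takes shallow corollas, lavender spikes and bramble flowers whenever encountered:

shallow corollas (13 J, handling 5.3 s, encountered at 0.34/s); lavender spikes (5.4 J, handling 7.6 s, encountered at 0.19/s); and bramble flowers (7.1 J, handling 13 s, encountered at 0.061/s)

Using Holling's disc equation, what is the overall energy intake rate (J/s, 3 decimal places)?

1.167 J/s

R = (0.34×13 + 0.19×5.4 + 0.061×7.1) / (1 + 0.34×5.3 + 0.19×7.6 + 0.061×13) = 5.879/5.039 = 1.167 J/s.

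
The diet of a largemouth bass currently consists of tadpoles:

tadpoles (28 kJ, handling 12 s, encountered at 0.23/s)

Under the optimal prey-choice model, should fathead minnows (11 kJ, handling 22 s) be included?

No

Intake rate on the current diet: R = (0.23×28) / (1 + 0.23×12) = 6.44/3.76 = 1.713 kJ/s.
Profitability of fathead minnows: 11/22 = 0.5 kJ/s.
Since 0.5 < R, time spent handling fathead minnows is better spent searching.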